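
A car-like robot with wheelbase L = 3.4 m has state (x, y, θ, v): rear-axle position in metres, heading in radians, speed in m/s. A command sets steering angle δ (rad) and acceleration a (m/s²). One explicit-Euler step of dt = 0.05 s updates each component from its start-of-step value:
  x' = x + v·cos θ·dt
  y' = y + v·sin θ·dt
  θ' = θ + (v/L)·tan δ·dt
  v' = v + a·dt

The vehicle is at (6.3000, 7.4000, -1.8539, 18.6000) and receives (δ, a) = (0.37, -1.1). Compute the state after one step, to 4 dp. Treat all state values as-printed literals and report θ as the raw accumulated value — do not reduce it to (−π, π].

x' = 6.3000 + 18.6000·cos(-1.8539)·0.05 = 6.0402
y' = 7.4000 + 18.6000·sin(-1.8539)·0.05 = 6.5070
θ' = -1.8539 + (18.6000/3.4)·tan(0.37)·0.05 = -1.7478
v' = 18.6000 − 1.1000·0.05 = 18.5450

(6.0402, 6.5070, -1.7478, 18.5450)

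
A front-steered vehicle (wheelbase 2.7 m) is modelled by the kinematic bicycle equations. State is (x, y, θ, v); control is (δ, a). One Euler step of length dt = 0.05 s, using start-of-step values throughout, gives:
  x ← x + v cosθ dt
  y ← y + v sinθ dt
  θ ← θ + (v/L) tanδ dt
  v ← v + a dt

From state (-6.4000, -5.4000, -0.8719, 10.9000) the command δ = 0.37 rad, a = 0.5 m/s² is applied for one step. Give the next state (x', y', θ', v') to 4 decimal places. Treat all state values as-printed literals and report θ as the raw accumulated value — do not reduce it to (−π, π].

x' = -6.4000 + 10.9000·cos(-0.8719)·0.05 = -6.0494
y' = -5.4000 + 10.9000·sin(-0.8719)·0.05 = -5.8172
θ' = -0.8719 + (10.9000/2.7)·tan(0.37)·0.05 = -0.7936
v' = 10.9000 + 0.5000·0.05 = 10.9250

(-6.0494, -5.8172, -0.7936, 10.9250)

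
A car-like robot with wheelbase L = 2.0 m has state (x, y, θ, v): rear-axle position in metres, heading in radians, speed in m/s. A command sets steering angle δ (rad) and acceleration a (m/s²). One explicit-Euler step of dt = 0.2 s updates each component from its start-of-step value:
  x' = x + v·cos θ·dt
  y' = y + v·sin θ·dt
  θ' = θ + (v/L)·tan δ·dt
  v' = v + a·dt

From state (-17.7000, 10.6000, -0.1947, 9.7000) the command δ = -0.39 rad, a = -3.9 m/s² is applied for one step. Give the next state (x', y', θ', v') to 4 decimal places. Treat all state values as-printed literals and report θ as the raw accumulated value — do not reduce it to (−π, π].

x' = -17.7000 + 9.7000·cos(-0.1947)·0.2 = -15.7967
y' = 10.6000 + 9.7000·sin(-0.1947)·0.2 = 10.2247
θ' = -0.1947 + (9.7000/2.0)·tan(-0.39)·0.2 = -0.5934
v' = 9.7000 − 3.9000·0.2 = 8.9200

(-15.7967, 10.2247, -0.5934, 8.9200)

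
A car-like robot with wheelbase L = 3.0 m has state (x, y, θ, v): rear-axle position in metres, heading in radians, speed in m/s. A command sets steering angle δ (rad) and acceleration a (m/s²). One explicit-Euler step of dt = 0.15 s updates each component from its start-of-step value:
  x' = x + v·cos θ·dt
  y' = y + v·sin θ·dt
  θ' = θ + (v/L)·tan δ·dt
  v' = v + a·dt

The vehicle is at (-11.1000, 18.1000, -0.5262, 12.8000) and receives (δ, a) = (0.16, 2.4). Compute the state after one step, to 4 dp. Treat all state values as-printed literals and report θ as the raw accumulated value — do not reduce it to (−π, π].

(-9.4397, 17.1357, -0.4229, 13.1600)

x' = -11.1000 + 12.8000·cos(-0.5262)·0.15 = -9.4397
y' = 18.1000 + 12.8000·sin(-0.5262)·0.15 = 17.1357
θ' = -0.5262 + (12.8000/3.0)·tan(0.16)·0.15 = -0.4229
v' = 12.8000 + 2.4000·0.15 = 13.1600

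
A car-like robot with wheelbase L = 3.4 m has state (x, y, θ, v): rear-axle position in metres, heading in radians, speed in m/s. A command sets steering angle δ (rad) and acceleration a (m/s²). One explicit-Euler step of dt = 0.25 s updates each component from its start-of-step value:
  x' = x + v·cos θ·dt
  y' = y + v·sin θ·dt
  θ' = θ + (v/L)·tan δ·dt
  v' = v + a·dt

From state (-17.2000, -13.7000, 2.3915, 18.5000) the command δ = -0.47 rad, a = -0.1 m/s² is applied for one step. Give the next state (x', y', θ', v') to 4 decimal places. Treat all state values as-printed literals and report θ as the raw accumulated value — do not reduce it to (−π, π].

(-20.5838, -10.5471, 1.7005, 18.4750)

x' = -17.2000 + 18.5000·cos(2.3915)·0.25 = -20.5838
y' = -13.7000 + 18.5000·sin(2.3915)·0.25 = -10.5471
θ' = 2.3915 + (18.5000/3.4)·tan(-0.47)·0.25 = 1.7005
v' = 18.5000 − 0.1000·0.25 = 18.4750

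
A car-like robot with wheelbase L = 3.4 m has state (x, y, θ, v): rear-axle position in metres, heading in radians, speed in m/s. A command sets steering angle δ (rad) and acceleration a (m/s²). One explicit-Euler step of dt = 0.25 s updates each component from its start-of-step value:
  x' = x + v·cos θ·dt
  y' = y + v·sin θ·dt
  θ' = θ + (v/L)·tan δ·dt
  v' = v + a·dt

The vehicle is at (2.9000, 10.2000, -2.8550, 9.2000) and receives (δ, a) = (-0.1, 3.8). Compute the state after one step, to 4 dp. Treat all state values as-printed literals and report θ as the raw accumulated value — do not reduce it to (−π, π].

(0.6938, 9.5498, -2.9229, 10.1500)

x' = 2.9000 + 9.2000·cos(-2.8550)·0.25 = 0.6938
y' = 10.2000 + 9.2000·sin(-2.8550)·0.25 = 9.5498
θ' = -2.8550 + (9.2000/3.4)·tan(-0.1)·0.25 = -2.9229
v' = 9.2000 + 3.8000·0.25 = 10.1500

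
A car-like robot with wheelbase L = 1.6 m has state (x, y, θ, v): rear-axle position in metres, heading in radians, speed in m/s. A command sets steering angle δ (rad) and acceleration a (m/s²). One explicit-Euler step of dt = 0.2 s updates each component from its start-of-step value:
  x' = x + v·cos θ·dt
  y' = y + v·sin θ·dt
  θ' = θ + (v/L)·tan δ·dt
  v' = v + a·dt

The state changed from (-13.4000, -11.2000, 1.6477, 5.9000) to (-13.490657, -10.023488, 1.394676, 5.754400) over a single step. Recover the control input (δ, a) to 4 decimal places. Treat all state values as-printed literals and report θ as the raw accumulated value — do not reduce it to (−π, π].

δ = -0.3305, a = -0.7280

a = (v'−v)/dt = (-0.145600)/0.2 = -0.7280
Δθ = θ'−θ = -0.253024;  (v·dt/L) = 5.9000·0.2/1.6 = 0.737500
tan δ = Δθ·L/(v·dt) = -0.343083  →  δ = -0.3305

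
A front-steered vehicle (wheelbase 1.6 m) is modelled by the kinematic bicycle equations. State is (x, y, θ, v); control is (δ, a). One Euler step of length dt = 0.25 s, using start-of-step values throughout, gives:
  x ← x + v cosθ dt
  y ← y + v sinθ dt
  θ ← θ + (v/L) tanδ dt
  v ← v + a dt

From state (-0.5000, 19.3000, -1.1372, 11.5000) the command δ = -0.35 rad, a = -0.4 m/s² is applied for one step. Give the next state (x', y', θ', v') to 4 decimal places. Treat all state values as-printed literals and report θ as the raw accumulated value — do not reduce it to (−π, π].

x' = -0.5000 + 11.5000·cos(-1.1372)·0.25 = 0.7079
y' = 19.3000 + 11.5000·sin(-1.1372)·0.25 = 16.6911
θ' = -1.1372 + (11.5000/1.6)·tan(-0.35)·0.25 = -1.7931
v' = 11.5000 − 0.4000·0.25 = 11.4000

(0.7079, 16.6911, -1.7931, 11.4000)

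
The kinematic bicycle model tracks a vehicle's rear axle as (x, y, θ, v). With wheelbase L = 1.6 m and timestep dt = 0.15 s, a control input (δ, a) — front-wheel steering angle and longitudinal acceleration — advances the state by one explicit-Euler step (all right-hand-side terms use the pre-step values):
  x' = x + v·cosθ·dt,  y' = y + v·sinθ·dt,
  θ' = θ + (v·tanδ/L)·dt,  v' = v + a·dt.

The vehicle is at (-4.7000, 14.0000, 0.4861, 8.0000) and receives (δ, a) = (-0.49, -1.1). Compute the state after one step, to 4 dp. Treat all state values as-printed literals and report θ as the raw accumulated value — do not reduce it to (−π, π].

(-3.6390, 14.5606, 0.0861, 7.8350)

x' = -4.7000 + 8.0000·cos(0.4861)·0.15 = -3.6390
y' = 14.0000 + 8.0000·sin(0.4861)·0.15 = 14.5606
θ' = 0.4861 + (8.0000/1.6)·tan(-0.49)·0.15 = 0.0861
v' = 8.0000 − 1.1000·0.15 = 7.8350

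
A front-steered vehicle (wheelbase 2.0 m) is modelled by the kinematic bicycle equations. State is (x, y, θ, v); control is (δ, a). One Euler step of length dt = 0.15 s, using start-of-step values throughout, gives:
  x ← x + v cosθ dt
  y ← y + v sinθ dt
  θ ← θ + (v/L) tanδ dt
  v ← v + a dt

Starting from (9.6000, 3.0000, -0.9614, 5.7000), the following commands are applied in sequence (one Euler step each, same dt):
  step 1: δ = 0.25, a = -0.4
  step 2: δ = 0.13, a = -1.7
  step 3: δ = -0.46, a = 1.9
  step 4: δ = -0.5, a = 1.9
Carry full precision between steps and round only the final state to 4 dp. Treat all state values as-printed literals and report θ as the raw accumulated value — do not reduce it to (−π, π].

(11.6725, 0.3700, -1.2294, 5.9550)

after step 1 (δ=0.25, a=-0.4): (10.089379, 2.298905, -0.852241, 5.640000)
after step 2 (δ=0.13, a=-1.7): (10.646298, 1.662072, -0.796939, 5.385000)
after step 3 (δ=-0.46, a=1.9): (11.210834, 1.084353, -0.997039, 5.670000)
after step 4 (δ=-0.5, a=1.9): (11.672478, 0.370046, -1.229354, 5.955000)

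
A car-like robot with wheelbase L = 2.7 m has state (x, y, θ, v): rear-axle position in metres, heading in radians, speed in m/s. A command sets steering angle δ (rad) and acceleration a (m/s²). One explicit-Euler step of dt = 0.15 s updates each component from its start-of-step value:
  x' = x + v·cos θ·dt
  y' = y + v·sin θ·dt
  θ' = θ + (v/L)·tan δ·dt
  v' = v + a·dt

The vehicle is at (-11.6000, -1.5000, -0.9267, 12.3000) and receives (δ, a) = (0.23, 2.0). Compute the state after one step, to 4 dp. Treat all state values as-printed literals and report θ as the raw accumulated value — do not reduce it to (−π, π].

(-10.4921, -2.9753, -0.7667, 12.6000)

x' = -11.6000 + 12.3000·cos(-0.9267)·0.15 = -10.4921
y' = -1.5000 + 12.3000·sin(-0.9267)·0.15 = -2.9753
θ' = -0.9267 + (12.3000/2.7)·tan(0.23)·0.15 = -0.7667
v' = 12.3000 + 2.0000·0.15 = 12.6000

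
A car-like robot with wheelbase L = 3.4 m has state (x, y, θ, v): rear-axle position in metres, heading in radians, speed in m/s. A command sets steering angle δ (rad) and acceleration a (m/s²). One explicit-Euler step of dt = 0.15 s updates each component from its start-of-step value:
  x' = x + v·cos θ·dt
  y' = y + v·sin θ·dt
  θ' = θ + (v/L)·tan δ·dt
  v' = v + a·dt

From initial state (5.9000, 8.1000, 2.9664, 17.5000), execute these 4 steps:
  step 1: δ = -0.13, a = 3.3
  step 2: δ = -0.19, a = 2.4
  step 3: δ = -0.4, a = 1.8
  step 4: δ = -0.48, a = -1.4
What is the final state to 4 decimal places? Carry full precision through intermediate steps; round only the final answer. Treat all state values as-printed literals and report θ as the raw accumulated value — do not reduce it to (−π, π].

(-3.7892, 12.3854, 1.9426, 18.4150)

after step 1 (δ=-0.13, a=3.3): (3.315181, 8.557532, 2.865463, 17.995000)
after step 2 (δ=-0.19, a=2.4): (0.718184, 9.293439, 2.712781, 18.355000)
after step 3 (δ=-0.4, a=1.8): (-1.785788, 10.438214, 2.370412, 18.625000)
after step 4 (δ=-0.48, a=-1.4): (-3.789153, 12.385409, 1.942630, 18.415000)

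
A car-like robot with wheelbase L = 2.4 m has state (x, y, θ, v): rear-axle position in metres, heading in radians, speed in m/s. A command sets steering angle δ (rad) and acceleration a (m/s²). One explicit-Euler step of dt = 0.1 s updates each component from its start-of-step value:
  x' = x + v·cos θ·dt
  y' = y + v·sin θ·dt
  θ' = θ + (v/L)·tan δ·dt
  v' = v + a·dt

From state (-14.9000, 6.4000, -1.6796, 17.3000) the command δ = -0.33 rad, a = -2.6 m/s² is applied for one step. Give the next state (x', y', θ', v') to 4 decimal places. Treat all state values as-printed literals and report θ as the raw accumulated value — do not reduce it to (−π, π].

(-15.0879, 4.6802, -1.9265, 17.0400)

x' = -14.9000 + 17.3000·cos(-1.6796)·0.1 = -15.0879
y' = 6.4000 + 17.3000·sin(-1.6796)·0.1 = 4.6802
θ' = -1.6796 + (17.3000/2.4)·tan(-0.33)·0.1 = -1.9265
v' = 17.3000 − 2.6000·0.1 = 17.0400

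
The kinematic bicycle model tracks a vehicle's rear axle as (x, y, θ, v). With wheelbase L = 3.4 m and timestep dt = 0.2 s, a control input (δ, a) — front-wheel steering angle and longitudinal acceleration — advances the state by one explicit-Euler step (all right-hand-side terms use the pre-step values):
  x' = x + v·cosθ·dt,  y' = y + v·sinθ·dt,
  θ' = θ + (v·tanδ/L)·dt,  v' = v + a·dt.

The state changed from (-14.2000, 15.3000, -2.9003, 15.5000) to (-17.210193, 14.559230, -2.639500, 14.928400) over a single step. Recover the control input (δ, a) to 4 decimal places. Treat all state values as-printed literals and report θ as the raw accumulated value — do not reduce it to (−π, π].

δ = 0.2786, a = -2.8580

a = (v'−v)/dt = (-0.571600)/0.2 = -2.8580
Δθ = θ'−θ = 0.260800;  (v·dt/L) = 15.5000·0.2/3.4 = 0.911765
tan δ = Δθ·L/(v·dt) = 0.286039  →  δ = 0.2786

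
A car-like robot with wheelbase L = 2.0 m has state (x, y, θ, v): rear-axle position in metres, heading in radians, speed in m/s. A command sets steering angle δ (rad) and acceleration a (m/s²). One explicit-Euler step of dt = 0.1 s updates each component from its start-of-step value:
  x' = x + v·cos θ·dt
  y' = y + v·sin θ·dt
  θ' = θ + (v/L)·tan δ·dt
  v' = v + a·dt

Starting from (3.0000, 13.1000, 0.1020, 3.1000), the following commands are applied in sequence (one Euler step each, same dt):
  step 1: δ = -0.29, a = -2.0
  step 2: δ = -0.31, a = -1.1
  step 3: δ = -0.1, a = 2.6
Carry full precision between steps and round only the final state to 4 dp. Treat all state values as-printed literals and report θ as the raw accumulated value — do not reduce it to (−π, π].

(3.8769, 13.1503, -0.0047, 3.0500)

after step 1 (δ=-0.29, a=-2.0): (3.308389, 13.131565, 0.055746, 2.900000)
after step 2 (δ=-0.31, a=-1.1): (3.597938, 13.147723, 0.009299, 2.790000)
after step 3 (δ=-0.1, a=2.6): (3.876926, 13.150317, -0.004698, 3.050000)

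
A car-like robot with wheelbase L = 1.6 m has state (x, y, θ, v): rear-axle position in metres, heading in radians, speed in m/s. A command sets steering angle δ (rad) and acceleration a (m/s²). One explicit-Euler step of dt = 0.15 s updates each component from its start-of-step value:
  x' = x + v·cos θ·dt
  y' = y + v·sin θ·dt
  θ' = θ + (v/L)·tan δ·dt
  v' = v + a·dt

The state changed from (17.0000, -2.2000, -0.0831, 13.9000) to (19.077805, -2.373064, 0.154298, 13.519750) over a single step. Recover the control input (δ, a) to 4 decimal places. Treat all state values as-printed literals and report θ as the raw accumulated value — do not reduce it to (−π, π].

a = (v'−v)/dt = (-0.380250)/0.15 = -2.5350
Δθ = θ'−θ = 0.237398;  (v·dt/L) = 13.9000·0.15/1.6 = 1.303125
tan δ = Δθ·L/(v·dt) = 0.182176  →  δ = 0.1802

δ = 0.1802, a = -2.5350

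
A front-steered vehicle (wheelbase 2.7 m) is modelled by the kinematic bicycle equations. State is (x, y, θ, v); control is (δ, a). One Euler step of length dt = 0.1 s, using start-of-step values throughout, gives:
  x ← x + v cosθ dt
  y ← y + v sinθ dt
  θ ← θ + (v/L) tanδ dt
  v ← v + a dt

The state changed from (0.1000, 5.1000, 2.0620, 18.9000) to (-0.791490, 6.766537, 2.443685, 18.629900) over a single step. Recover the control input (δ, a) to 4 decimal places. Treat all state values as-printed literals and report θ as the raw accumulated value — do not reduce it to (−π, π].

δ = 0.4992, a = -2.7010

a = (v'−v)/dt = (-0.270100)/0.1 = -2.7010
Δθ = θ'−θ = 0.381685;  (v·dt/L) = 18.9000·0.1/2.7 = 0.700000
tan δ = Δθ·L/(v·dt) = 0.545264  →  δ = 0.4992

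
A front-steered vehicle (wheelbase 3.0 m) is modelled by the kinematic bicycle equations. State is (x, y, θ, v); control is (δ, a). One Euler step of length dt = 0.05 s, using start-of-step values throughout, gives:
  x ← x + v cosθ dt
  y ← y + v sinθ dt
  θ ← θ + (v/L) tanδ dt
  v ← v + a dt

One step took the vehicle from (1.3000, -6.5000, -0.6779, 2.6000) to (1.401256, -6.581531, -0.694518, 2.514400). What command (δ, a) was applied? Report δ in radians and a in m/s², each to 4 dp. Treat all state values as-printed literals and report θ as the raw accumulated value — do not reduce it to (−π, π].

a = (v'−v)/dt = (-0.085600)/0.05 = -1.7120
Δθ = θ'−θ = -0.016618;  (v·dt/L) = 2.6000·0.05/3.0 = 0.043333
tan δ = Δθ·L/(v·dt) = -0.383492  →  δ = -0.3662

δ = -0.3662, a = -1.7120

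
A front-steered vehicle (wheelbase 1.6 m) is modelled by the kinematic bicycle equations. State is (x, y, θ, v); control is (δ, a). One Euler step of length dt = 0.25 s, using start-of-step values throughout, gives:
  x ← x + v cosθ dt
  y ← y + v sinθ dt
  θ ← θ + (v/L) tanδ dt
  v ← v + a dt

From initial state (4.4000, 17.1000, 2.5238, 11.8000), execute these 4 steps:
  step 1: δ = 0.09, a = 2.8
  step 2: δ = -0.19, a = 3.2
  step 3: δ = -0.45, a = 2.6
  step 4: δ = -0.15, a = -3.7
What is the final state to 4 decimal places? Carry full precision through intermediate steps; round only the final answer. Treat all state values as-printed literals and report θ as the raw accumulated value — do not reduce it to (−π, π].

(-2.1711, 25.9891, 0.9813, 13.0250)

after step 1 (δ=0.09, a=2.8): (1.995281, 18.808750, 2.690187, 12.500000)
after step 2 (δ=-0.19, a=3.2): (-0.816703, 20.171971, 2.314562, 13.300000)
after step 3 (δ=-0.45, a=2.6): (-3.067941, 22.618918, 1.310713, 13.950000)
after step 4 (δ=-0.15, a=-3.7): (-2.171094, 25.989129, 0.981286, 13.025000)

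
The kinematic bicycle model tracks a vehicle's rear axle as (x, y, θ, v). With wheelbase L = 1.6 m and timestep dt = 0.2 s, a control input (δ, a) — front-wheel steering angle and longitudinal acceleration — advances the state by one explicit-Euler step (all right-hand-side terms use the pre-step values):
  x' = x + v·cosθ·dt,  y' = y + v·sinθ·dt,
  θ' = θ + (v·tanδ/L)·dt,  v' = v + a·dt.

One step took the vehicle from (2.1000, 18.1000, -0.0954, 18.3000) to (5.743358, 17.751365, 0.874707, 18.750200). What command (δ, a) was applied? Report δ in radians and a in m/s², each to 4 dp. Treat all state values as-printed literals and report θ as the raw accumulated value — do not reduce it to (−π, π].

a = (v'−v)/dt = (0.450200)/0.2 = 2.2510
Δθ = θ'−θ = 0.970107;  (v·dt/L) = 18.3000·0.2/1.6 = 2.287500
tan δ = Δθ·L/(v·dt) = 0.424090  →  δ = 0.4011

δ = 0.4011, a = 2.2510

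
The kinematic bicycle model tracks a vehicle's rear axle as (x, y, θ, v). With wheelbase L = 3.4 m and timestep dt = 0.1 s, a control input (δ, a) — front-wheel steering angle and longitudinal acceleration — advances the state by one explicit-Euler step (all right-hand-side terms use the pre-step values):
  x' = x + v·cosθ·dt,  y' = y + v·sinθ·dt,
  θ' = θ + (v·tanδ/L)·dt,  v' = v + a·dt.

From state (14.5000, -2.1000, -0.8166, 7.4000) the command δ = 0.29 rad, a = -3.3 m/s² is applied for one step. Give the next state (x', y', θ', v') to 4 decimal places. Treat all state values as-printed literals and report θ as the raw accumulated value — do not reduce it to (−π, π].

(15.0067, -2.6393, -0.7517, 7.0700)

x' = 14.5000 + 7.4000·cos(-0.8166)·0.1 = 15.0067
y' = -2.1000 + 7.4000·sin(-0.8166)·0.1 = -2.6393
θ' = -0.8166 + (7.4000/3.4)·tan(0.29)·0.1 = -0.7517
v' = 7.4000 − 3.3000·0.1 = 7.0700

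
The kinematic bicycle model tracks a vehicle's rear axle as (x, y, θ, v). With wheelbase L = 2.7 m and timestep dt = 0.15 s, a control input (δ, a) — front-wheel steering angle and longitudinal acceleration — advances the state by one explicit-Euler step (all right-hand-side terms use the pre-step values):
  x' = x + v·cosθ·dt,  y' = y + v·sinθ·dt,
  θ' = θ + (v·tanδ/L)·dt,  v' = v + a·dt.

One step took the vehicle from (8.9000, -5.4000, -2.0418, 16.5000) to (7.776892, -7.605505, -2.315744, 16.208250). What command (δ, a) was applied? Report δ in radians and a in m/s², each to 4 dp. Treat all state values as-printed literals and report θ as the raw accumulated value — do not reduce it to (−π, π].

δ = -0.2904, a = -1.9450

a = (v'−v)/dt = (-0.291750)/0.15 = -1.9450
Δθ = θ'−θ = -0.273944;  (v·dt/L) = 16.5000·0.15/2.7 = 0.916667
tan δ = Δθ·L/(v·dt) = -0.298848  →  δ = -0.2904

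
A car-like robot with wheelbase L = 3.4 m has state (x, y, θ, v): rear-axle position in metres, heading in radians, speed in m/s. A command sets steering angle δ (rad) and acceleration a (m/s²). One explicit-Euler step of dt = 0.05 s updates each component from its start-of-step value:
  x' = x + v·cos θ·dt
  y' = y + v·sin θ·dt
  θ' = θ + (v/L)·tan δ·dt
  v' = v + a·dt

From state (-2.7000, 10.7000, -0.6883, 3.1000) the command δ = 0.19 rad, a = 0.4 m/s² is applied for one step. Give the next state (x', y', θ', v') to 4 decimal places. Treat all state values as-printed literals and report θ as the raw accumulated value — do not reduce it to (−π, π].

x' = -2.7000 + 3.1000·cos(-0.6883)·0.05 = -2.5803
y' = 10.7000 + 3.1000·sin(-0.6883)·0.05 = 10.6015
θ' = -0.6883 + (3.1000/3.4)·tan(0.19)·0.05 = -0.6795
v' = 3.1000 + 0.4000·0.05 = 3.1200

(-2.5803, 10.6015, -0.6795, 3.1200)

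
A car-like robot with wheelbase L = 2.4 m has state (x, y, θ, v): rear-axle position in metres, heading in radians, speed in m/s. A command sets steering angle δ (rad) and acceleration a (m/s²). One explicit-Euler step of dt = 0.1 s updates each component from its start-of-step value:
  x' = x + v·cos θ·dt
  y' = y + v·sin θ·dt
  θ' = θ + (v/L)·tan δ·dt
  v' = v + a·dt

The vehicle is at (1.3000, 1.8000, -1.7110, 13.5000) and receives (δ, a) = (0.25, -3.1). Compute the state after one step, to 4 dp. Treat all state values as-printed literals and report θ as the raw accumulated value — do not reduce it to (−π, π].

x' = 1.3000 + 13.5000·cos(-1.7110)·0.1 = 1.1113
y' = 1.8000 + 13.5000·sin(-1.7110)·0.1 = 0.4632
θ' = -1.7110 + (13.5000/2.4)·tan(0.25)·0.1 = -1.5674
v' = 13.5000 − 3.1000·0.1 = 13.1900

(1.1113, 0.4632, -1.5674, 13.1900)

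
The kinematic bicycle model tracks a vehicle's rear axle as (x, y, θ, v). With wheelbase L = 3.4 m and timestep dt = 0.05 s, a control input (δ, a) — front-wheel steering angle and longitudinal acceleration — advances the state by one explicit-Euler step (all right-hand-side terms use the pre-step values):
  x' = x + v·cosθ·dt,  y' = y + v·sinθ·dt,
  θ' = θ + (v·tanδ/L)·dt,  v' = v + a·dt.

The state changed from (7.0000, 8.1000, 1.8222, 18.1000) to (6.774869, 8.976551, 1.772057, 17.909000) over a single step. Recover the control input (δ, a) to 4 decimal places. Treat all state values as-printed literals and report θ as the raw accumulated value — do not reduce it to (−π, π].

δ = -0.1862, a = -3.8200

a = (v'−v)/dt = (-0.191000)/0.05 = -3.8200
Δθ = θ'−θ = -0.050143;  (v·dt/L) = 18.1000·0.05/3.4 = 0.266176
tan δ = Δθ·L/(v·dt) = -0.188383  →  δ = -0.1862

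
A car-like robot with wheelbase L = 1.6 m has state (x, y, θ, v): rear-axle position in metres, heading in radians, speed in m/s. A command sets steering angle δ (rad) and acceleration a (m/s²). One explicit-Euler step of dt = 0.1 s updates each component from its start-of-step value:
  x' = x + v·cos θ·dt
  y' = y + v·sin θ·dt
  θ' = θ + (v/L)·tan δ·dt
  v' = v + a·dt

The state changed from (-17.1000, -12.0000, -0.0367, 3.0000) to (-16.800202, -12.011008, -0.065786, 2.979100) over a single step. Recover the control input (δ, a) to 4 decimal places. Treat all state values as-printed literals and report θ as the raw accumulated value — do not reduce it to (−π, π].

a = (v'−v)/dt = (-0.020900)/0.1 = -0.2090
Δθ = θ'−θ = -0.029086;  (v·dt/L) = 3.0000·0.1/1.6 = 0.187500
tan δ = Δθ·L/(v·dt) = -0.155125  →  δ = -0.1539

δ = -0.1539, a = -0.2090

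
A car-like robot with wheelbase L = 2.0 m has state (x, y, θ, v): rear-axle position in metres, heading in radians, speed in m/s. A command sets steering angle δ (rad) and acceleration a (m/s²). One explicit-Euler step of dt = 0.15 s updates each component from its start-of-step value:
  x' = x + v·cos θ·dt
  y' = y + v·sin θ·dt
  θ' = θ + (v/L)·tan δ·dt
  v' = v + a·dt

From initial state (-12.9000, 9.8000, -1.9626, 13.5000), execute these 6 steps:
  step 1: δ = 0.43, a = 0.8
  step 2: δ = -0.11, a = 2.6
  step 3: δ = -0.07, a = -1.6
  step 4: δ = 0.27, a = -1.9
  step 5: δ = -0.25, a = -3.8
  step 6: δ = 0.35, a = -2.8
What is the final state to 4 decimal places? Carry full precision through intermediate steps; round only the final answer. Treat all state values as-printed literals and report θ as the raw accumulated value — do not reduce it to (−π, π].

(-13.6658, -2.1841, -1.3036, 12.4950)

after step 1 (δ=0.43, a=0.8): (-13.673258, 7.928451, -1.498246, 13.620000)
after step 2 (δ=-0.11, a=2.6): (-13.525169, 5.890825, -1.611067, 14.010000)
after step 3 (δ=-0.07, a=-1.6): (-13.609774, 3.791029, -1.684739, 13.770000)
after step 4 (δ=0.27, a=-1.9): (-13.844614, 1.738923, -1.398918, 13.485000)
after step 5 (δ=-0.25, a=-3.8): (-13.498656, -0.254022, -1.657164, 12.915000)
after step 6 (δ=0.35, a=-2.8): (-13.665764, -2.184052, -1.303588, 12.495000)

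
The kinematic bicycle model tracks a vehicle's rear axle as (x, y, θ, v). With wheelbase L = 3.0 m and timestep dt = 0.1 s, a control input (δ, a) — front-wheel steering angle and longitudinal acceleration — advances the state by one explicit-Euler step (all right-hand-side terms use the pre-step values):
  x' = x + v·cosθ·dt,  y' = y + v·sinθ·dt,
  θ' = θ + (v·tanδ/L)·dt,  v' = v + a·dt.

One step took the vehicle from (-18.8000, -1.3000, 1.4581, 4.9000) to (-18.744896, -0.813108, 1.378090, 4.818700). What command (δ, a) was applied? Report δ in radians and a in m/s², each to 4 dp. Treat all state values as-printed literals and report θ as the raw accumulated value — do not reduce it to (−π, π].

a = (v'−v)/dt = (-0.081300)/0.1 = -0.8130
Δθ = θ'−θ = -0.080010;  (v·dt/L) = 4.9000·0.1/3.0 = 0.163333
tan δ = Δθ·L/(v·dt) = -0.489857  →  δ = -0.4555

δ = -0.4555, a = -0.8130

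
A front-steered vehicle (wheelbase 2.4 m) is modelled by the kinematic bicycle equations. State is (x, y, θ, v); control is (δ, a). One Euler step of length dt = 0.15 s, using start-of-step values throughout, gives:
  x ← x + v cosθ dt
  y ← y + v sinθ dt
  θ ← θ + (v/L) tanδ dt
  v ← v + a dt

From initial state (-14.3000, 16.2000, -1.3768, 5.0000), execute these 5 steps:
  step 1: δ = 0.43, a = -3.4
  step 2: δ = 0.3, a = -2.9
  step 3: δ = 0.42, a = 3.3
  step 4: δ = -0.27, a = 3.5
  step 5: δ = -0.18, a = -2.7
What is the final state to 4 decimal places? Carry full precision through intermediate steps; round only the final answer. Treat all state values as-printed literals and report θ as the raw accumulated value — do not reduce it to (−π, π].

(-12.9959, 13.0052, -1.1699, 4.6700)

after step 1 (δ=0.43, a=-3.4): (-14.155414, 15.464069, -1.233481, 4.490000)
after step 2 (δ=0.3, a=-2.9): (-13.932515, 14.828523, -1.146673, 4.055000)
after step 3 (δ=0.42, a=3.3): (-13.682208, 14.274164, -1.033495, 4.550000)
after step 4 (δ=-0.27, a=3.5): (-13.332891, 13.687833, -1.112198, 5.075000)
after step 5 (δ=-0.18, a=-2.7): (-12.995892, 13.005240, -1.169917, 4.670000)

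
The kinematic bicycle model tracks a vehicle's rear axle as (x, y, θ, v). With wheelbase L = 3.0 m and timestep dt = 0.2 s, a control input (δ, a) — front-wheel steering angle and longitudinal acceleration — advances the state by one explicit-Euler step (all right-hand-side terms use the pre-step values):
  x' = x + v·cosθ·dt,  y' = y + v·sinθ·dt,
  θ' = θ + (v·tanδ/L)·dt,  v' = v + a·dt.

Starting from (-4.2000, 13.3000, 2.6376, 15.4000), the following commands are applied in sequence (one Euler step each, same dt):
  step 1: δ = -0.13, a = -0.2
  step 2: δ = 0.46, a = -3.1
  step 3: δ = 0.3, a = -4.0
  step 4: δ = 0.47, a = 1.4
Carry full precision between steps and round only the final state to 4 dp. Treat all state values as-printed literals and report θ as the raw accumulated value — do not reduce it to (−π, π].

(-15.0335, 16.5221, 3.7868, 14.2200)

after step 1 (δ=-0.13, a=-0.2): (-6.897037, 14.787411, 2.503376, 15.360000)
after step 2 (δ=0.46, a=-3.1): (-9.364344, 16.617597, 3.010716, 14.740000)
after step 3 (δ=0.3, a=-4.0): (-12.287132, 17.002321, 3.314690, 13.940000)
after step 4 (δ=0.47, a=1.4): (-15.033468, 16.522131, 3.786760, 14.220000)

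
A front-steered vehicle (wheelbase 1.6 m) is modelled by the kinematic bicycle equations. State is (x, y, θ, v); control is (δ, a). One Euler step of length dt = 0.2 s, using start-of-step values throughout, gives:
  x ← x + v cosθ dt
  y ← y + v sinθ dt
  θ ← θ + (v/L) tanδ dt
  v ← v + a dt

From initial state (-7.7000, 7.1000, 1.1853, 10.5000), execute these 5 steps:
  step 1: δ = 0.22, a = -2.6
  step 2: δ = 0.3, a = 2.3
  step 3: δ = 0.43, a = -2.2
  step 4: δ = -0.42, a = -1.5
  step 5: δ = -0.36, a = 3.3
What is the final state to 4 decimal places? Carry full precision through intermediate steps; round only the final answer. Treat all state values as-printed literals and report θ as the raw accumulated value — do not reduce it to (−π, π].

after step 1 (δ=0.22, a=-2.6): (-6.910360, 9.045885, 1.478800, 9.980000)
after step 2 (δ=0.3, a=2.3): (-6.726995, 11.033445, 1.864697, 10.440000)
after step 3 (δ=0.43, a=-2.2): (-7.331864, 13.031913, 2.463198, 10.000000)
after step 4 (δ=-0.42, a=-1.5): (-8.889026, 14.287001, 1.904982, 9.700000)
after step 5 (δ=-0.36, a=3.3): (-9.525347, 16.119676, 1.448594, 10.360000)

(-9.5253, 16.1197, 1.4486, 10.3600)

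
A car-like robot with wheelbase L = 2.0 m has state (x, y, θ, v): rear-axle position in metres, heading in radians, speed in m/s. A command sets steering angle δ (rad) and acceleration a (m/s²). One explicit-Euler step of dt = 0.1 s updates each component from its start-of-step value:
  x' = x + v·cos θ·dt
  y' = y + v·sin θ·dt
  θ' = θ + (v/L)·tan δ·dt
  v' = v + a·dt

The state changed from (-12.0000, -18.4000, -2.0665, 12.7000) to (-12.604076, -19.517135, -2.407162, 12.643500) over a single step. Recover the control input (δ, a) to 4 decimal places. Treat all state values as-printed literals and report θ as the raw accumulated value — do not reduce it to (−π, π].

δ = -0.4924, a = -0.5650

a = (v'−v)/dt = (-0.056500)/0.1 = -0.5650
Δθ = θ'−θ = -0.340662;  (v·dt/L) = 12.7000·0.1/2.0 = 0.635000
tan δ = Δθ·L/(v·dt) = -0.536476  →  δ = -0.4924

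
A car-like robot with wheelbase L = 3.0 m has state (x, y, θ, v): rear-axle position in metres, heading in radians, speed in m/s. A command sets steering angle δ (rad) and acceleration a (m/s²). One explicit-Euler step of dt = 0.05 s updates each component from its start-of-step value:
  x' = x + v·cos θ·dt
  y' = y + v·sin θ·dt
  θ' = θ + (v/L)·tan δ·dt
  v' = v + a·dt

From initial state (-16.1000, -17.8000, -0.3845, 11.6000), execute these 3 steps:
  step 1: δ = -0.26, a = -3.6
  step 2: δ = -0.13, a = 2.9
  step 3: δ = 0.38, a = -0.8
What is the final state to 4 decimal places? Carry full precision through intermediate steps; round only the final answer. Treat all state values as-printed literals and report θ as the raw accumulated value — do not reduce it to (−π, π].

(-14.5268, -18.5158, -0.3838, 11.5250)

after step 1 (δ=-0.26, a=-3.6): (-15.562348, -18.017556, -0.435931, 11.420000)
after step 2 (δ=-0.13, a=2.9): (-15.044749, -18.258663, -0.460815, 11.565000)
after step 3 (δ=0.38, a=-0.8): (-14.526816, -18.515798, -0.383828, 11.525000)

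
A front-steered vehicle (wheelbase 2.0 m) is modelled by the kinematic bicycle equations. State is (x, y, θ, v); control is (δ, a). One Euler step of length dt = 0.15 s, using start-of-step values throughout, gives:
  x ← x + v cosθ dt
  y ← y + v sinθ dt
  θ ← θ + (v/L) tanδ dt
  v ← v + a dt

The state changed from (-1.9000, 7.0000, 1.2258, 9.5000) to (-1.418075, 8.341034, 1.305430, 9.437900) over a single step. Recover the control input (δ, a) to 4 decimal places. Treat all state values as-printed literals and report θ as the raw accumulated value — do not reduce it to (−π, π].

a = (v'−v)/dt = (-0.062100)/0.15 = -0.4140
Δθ = θ'−θ = 0.079630;  (v·dt/L) = 9.5000·0.15/2.0 = 0.712500
tan δ = Δθ·L/(v·dt) = 0.111761  →  δ = 0.1113

δ = 0.1113, a = -0.4140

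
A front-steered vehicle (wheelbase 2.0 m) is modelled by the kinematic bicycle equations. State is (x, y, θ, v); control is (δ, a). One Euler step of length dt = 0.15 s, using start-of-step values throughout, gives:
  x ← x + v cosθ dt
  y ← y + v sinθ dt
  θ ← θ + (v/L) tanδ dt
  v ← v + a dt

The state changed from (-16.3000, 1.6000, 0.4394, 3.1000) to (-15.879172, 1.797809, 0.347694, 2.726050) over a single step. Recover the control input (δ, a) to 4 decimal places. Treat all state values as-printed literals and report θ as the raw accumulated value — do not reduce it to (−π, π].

δ = -0.3757, a = -2.4930

a = (v'−v)/dt = (-0.373950)/0.15 = -2.4930
Δθ = θ'−θ = -0.091706;  (v·dt/L) = 3.1000·0.15/2.0 = 0.232500
tan δ = Δθ·L/(v·dt) = -0.394434  →  δ = -0.3757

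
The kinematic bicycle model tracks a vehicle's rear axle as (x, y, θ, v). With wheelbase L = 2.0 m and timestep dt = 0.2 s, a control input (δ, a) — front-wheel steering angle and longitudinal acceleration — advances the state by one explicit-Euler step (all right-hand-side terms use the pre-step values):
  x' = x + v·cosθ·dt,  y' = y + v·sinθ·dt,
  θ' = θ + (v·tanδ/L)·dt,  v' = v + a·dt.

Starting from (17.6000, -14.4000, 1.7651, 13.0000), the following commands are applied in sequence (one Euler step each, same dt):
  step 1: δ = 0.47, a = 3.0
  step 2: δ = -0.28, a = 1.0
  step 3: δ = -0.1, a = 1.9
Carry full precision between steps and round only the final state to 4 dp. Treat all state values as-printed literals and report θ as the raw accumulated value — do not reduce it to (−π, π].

(13.8120, -7.5946, 1.8959, 14.1800)

after step 1 (δ=0.47, a=3.0): (17.097983, -11.848926, 2.425456, 13.600000)
after step 2 (δ=-0.28, a=1.0): (15.046159, -10.063312, 2.034382, 13.800000)
after step 3 (δ=-0.1, a=1.9): (13.812002, -7.594617, 1.895920, 14.180000)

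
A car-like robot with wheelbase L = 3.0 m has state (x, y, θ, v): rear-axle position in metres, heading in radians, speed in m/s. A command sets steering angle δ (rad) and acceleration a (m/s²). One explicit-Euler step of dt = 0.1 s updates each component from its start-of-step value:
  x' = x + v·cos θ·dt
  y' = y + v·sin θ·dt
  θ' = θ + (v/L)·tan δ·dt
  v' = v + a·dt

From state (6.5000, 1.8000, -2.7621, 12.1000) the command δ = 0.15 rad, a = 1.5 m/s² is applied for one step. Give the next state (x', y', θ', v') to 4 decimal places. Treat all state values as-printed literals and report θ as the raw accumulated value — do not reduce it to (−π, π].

(5.3761, 1.3518, -2.7011, 12.2500)

x' = 6.5000 + 12.1000·cos(-2.7621)·0.1 = 5.3761
y' = 1.8000 + 12.1000·sin(-2.7621)·0.1 = 1.3518
θ' = -2.7621 + (12.1000/3.0)·tan(0.15)·0.1 = -2.7011
v' = 12.1000 + 1.5000·0.1 = 12.2500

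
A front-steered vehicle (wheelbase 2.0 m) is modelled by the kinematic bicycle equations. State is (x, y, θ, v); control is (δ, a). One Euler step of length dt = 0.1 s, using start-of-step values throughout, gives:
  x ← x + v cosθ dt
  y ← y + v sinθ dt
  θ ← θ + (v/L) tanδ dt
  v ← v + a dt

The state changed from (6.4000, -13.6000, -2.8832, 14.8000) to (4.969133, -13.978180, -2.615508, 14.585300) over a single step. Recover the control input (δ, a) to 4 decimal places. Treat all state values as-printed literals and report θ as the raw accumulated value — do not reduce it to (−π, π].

a = (v'−v)/dt = (-0.214700)/0.1 = -2.1470
Δθ = θ'−θ = 0.267692;  (v·dt/L) = 14.8000·0.1/2.0 = 0.740000
tan δ = Δθ·L/(v·dt) = 0.361746  →  δ = 0.3471

δ = 0.3471, a = -2.1470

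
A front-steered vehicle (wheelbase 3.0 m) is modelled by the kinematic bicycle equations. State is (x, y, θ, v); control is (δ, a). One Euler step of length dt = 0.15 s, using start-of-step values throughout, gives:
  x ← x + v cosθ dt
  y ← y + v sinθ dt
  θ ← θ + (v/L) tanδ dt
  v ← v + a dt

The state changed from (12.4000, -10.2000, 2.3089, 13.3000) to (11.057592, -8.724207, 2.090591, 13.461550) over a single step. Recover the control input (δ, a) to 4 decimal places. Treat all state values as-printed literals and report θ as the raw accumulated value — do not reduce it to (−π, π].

δ = -0.3172, a = 1.0770

a = (v'−v)/dt = (0.161550)/0.15 = 1.0770
Δθ = θ'−θ = -0.218309;  (v·dt/L) = 13.3000·0.15/3.0 = 0.665000
tan δ = Δθ·L/(v·dt) = -0.328284  →  δ = -0.3172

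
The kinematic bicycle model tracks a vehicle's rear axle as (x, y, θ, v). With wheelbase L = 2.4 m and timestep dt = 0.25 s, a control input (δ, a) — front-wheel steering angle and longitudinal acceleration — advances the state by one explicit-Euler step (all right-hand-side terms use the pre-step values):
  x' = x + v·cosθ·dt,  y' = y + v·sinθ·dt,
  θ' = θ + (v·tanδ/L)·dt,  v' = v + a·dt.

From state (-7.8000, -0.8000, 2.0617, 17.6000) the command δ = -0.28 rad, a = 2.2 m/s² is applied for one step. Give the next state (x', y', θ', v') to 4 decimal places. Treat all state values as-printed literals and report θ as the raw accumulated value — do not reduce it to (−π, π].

(-9.8743, 3.0804, 1.5345, 18.1500)

x' = -7.8000 + 17.6000·cos(2.0617)·0.25 = -9.8743
y' = -0.8000 + 17.6000·sin(2.0617)·0.25 = 3.0804
θ' = 2.0617 + (17.6000/2.4)·tan(-0.28)·0.25 = 1.5345
v' = 17.6000 + 2.2000·0.25 = 18.1500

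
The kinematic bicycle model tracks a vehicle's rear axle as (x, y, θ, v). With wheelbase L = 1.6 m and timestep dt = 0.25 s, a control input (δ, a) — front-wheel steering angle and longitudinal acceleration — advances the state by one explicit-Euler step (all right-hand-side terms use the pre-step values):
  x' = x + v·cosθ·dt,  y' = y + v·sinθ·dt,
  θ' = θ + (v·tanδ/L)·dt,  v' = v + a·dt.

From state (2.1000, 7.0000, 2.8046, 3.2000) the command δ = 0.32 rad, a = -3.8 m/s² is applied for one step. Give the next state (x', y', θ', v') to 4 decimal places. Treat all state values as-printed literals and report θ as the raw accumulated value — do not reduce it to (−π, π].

(1.3450, 7.2645, 2.9703, 2.2500)

x' = 2.1000 + 3.2000·cos(2.8046)·0.25 = 1.3450
y' = 7.0000 + 3.2000·sin(2.8046)·0.25 = 7.2645
θ' = 2.8046 + (3.2000/1.6)·tan(0.32)·0.25 = 2.9703
v' = 3.2000 − 3.8000·0.25 = 2.2500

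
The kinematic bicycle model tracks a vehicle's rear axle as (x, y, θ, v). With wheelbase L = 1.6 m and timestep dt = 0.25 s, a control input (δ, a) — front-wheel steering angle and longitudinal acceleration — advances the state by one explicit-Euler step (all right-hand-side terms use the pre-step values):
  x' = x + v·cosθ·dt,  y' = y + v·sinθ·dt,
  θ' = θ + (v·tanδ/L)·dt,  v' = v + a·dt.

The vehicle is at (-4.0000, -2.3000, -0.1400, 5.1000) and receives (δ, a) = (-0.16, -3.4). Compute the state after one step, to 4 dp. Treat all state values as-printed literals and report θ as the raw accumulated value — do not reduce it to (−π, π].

(-2.7375, -2.4779, -0.2686, 4.2500)

x' = -4.0000 + 5.1000·cos(-0.1400)·0.25 = -2.7375
y' = -2.3000 + 5.1000·sin(-0.1400)·0.25 = -2.4779
θ' = -0.1400 + (5.1000/1.6)·tan(-0.16)·0.25 = -0.2686
v' = 5.1000 − 3.4000·0.25 = 4.2500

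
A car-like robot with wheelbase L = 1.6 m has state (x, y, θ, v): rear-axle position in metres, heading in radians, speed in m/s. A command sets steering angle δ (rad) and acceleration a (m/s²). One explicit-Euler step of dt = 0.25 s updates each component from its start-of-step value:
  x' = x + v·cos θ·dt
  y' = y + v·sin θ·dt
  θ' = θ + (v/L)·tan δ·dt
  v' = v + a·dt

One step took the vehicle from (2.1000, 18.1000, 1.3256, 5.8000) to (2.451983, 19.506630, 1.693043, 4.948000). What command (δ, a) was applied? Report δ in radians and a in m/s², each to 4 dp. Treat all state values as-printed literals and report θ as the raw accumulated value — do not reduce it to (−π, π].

a = (v'−v)/dt = (-0.852000)/0.25 = -3.4080
Δθ = θ'−θ = 0.367443;  (v·dt/L) = 5.8000·0.25/1.6 = 0.906250
tan δ = Δθ·L/(v·dt) = 0.405454  →  δ = 0.3852

δ = 0.3852, a = -3.4080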